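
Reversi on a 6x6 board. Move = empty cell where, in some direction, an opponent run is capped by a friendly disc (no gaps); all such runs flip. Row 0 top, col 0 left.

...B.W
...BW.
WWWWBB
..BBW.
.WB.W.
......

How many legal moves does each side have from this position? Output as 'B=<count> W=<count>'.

-- B to move --
(0,4): flips 1 -> legal
(1,0): flips 1 -> legal
(1,1): flips 1 -> legal
(1,2): flips 1 -> legal
(1,5): flips 1 -> legal
(3,0): no bracket -> illegal
(3,1): flips 1 -> legal
(3,5): flips 1 -> legal
(4,0): flips 1 -> legal
(4,3): flips 1 -> legal
(4,5): no bracket -> illegal
(5,0): flips 1 -> legal
(5,1): no bracket -> illegal
(5,2): no bracket -> illegal
(5,3): no bracket -> illegal
(5,4): flips 2 -> legal
(5,5): flips 1 -> legal
B mobility = 12
-- W to move --
(0,2): no bracket -> illegal
(0,4): flips 1 -> legal
(1,2): flips 1 -> legal
(1,5): no bracket -> illegal
(3,1): flips 2 -> legal
(3,5): no bracket -> illegal
(4,3): flips 3 -> legal
(5,1): no bracket -> illegal
(5,2): flips 2 -> legal
(5,3): no bracket -> illegal
W mobility = 5

Answer: B=12 W=5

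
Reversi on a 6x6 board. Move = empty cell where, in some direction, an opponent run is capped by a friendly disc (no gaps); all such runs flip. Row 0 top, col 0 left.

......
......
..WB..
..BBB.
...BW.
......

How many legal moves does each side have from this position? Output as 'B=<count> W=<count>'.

Answer: B=6 W=2

Derivation:
-- B to move --
(1,1): flips 1 -> legal
(1,2): flips 1 -> legal
(1,3): no bracket -> illegal
(2,1): flips 1 -> legal
(3,1): no bracket -> illegal
(3,5): no bracket -> illegal
(4,5): flips 1 -> legal
(5,3): no bracket -> illegal
(5,4): flips 1 -> legal
(5,5): flips 1 -> legal
B mobility = 6
-- W to move --
(1,2): no bracket -> illegal
(1,3): no bracket -> illegal
(1,4): no bracket -> illegal
(2,1): no bracket -> illegal
(2,4): flips 2 -> legal
(2,5): no bracket -> illegal
(3,1): no bracket -> illegal
(3,5): no bracket -> illegal
(4,1): no bracket -> illegal
(4,2): flips 2 -> legal
(4,5): no bracket -> illegal
(5,2): no bracket -> illegal
(5,3): no bracket -> illegal
(5,4): no bracket -> illegal
W mobility = 2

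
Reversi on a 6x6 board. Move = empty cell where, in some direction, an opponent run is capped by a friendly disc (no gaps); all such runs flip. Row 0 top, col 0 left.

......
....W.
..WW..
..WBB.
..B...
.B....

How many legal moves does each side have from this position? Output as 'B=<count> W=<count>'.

-- B to move --
(0,3): no bracket -> illegal
(0,4): no bracket -> illegal
(0,5): no bracket -> illegal
(1,1): flips 1 -> legal
(1,2): flips 3 -> legal
(1,3): flips 1 -> legal
(1,5): no bracket -> illegal
(2,1): no bracket -> illegal
(2,4): no bracket -> illegal
(2,5): no bracket -> illegal
(3,1): flips 1 -> legal
(4,1): no bracket -> illegal
(4,3): no bracket -> illegal
B mobility = 4
-- W to move --
(2,4): no bracket -> illegal
(2,5): no bracket -> illegal
(3,1): no bracket -> illegal
(3,5): flips 2 -> legal
(4,0): no bracket -> illegal
(4,1): no bracket -> illegal
(4,3): flips 1 -> legal
(4,4): flips 1 -> legal
(4,5): flips 1 -> legal
(5,0): no bracket -> illegal
(5,2): flips 1 -> legal
(5,3): no bracket -> illegal
W mobility = 5

Answer: B=4 W=5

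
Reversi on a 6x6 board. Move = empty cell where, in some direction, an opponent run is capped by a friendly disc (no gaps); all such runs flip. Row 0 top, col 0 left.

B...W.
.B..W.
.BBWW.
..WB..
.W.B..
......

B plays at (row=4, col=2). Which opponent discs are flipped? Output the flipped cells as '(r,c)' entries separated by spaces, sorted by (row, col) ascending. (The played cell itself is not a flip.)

Dir NW: first cell '.' (not opp) -> no flip
Dir N: opp run (3,2) capped by B -> flip
Dir NE: first cell 'B' (not opp) -> no flip
Dir W: opp run (4,1), next='.' -> no flip
Dir E: first cell 'B' (not opp) -> no flip
Dir SW: first cell '.' (not opp) -> no flip
Dir S: first cell '.' (not opp) -> no flip
Dir SE: first cell '.' (not opp) -> no flip

Answer: (3,2)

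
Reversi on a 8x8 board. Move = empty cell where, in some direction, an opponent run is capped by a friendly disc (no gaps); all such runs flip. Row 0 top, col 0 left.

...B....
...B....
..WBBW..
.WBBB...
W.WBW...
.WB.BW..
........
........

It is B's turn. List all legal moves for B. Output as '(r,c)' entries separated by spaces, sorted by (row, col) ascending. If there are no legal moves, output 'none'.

Answer: (1,1) (1,2) (1,6) (2,1) (2,6) (3,0) (4,1) (4,5) (5,0) (5,6) (6,0) (6,6)

Derivation:
(1,1): flips 1 -> legal
(1,2): flips 1 -> legal
(1,4): no bracket -> illegal
(1,5): no bracket -> illegal
(1,6): flips 1 -> legal
(2,0): no bracket -> illegal
(2,1): flips 1 -> legal
(2,6): flips 1 -> legal
(3,0): flips 1 -> legal
(3,5): no bracket -> illegal
(3,6): no bracket -> illegal
(4,1): flips 1 -> legal
(4,5): flips 1 -> legal
(4,6): no bracket -> illegal
(5,0): flips 1 -> legal
(5,3): no bracket -> illegal
(5,6): flips 1 -> legal
(6,0): flips 2 -> legal
(6,1): no bracket -> illegal
(6,2): no bracket -> illegal
(6,4): no bracket -> illegal
(6,5): no bracket -> illegal
(6,6): flips 2 -> legal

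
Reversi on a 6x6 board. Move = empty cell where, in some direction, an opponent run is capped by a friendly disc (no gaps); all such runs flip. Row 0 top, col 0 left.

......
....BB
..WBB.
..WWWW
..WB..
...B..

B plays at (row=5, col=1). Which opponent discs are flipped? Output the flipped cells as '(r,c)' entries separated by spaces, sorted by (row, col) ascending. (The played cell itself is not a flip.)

Dir NW: first cell '.' (not opp) -> no flip
Dir N: first cell '.' (not opp) -> no flip
Dir NE: opp run (4,2) (3,3) capped by B -> flip
Dir W: first cell '.' (not opp) -> no flip
Dir E: first cell '.' (not opp) -> no flip
Dir SW: edge -> no flip
Dir S: edge -> no flip
Dir SE: edge -> no flip

Answer: (3,3) (4,2)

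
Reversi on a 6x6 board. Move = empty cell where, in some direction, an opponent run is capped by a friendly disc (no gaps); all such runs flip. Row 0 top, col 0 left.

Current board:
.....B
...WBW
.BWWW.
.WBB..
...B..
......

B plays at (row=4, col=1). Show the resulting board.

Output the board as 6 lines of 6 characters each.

Place B at (4,1); scan 8 dirs for brackets.
Dir NW: first cell '.' (not opp) -> no flip
Dir N: opp run (3,1) capped by B -> flip
Dir NE: first cell 'B' (not opp) -> no flip
Dir W: first cell '.' (not opp) -> no flip
Dir E: first cell '.' (not opp) -> no flip
Dir SW: first cell '.' (not opp) -> no flip
Dir S: first cell '.' (not opp) -> no flip
Dir SE: first cell '.' (not opp) -> no flip
All flips: (3,1)

Answer: .....B
...WBW
.BWWW.
.BBB..
.B.B..
......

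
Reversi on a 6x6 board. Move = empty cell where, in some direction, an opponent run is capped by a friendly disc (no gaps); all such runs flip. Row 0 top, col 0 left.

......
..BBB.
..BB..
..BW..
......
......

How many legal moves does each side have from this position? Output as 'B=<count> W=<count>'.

Answer: B=3 W=3

Derivation:
-- B to move --
(2,4): no bracket -> illegal
(3,4): flips 1 -> legal
(4,2): no bracket -> illegal
(4,3): flips 1 -> legal
(4,4): flips 1 -> legal
B mobility = 3
-- W to move --
(0,1): no bracket -> illegal
(0,2): no bracket -> illegal
(0,3): flips 2 -> legal
(0,4): no bracket -> illegal
(0,5): no bracket -> illegal
(1,1): flips 1 -> legal
(1,5): no bracket -> illegal
(2,1): no bracket -> illegal
(2,4): no bracket -> illegal
(2,5): no bracket -> illegal
(3,1): flips 1 -> legal
(3,4): no bracket -> illegal
(4,1): no bracket -> illegal
(4,2): no bracket -> illegal
(4,3): no bracket -> illegal
W mobility = 3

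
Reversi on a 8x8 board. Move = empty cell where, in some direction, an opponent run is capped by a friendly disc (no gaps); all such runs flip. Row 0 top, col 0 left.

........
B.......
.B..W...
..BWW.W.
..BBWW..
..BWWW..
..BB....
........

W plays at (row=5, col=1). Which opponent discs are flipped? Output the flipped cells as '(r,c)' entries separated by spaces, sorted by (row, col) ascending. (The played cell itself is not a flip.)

Dir NW: first cell '.' (not opp) -> no flip
Dir N: first cell '.' (not opp) -> no flip
Dir NE: opp run (4,2) capped by W -> flip
Dir W: first cell '.' (not opp) -> no flip
Dir E: opp run (5,2) capped by W -> flip
Dir SW: first cell '.' (not opp) -> no flip
Dir S: first cell '.' (not opp) -> no flip
Dir SE: opp run (6,2), next='.' -> no flip

Answer: (4,2) (5,2)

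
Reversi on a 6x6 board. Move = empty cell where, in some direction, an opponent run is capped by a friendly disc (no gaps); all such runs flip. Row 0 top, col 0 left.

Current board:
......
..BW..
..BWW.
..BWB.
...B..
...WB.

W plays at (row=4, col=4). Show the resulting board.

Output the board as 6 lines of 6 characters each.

Place W at (4,4); scan 8 dirs for brackets.
Dir NW: first cell 'W' (not opp) -> no flip
Dir N: opp run (3,4) capped by W -> flip
Dir NE: first cell '.' (not opp) -> no flip
Dir W: opp run (4,3), next='.' -> no flip
Dir E: first cell '.' (not opp) -> no flip
Dir SW: first cell 'W' (not opp) -> no flip
Dir S: opp run (5,4), next=edge -> no flip
Dir SE: first cell '.' (not opp) -> no flip
All flips: (3,4)

Answer: ......
..BW..
..BWW.
..BWW.
...BW.
...WB.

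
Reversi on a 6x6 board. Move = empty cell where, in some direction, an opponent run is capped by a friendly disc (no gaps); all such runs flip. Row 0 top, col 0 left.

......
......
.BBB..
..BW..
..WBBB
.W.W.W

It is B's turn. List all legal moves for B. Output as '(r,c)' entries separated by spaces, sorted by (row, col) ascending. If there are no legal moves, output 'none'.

Answer: (3,4) (4,1) (5,2)

Derivation:
(2,4): no bracket -> illegal
(3,1): no bracket -> illegal
(3,4): flips 1 -> legal
(4,0): no bracket -> illegal
(4,1): flips 1 -> legal
(5,0): no bracket -> illegal
(5,2): flips 1 -> legal
(5,4): no bracket -> illegal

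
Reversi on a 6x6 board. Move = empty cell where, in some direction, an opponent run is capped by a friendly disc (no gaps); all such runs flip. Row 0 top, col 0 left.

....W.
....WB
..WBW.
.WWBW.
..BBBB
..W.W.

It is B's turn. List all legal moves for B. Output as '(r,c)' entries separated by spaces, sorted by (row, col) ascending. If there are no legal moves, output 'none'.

(0,3): no bracket -> illegal
(0,5): flips 1 -> legal
(1,1): flips 1 -> legal
(1,2): flips 2 -> legal
(1,3): flips 1 -> legal
(2,0): flips 1 -> legal
(2,1): flips 2 -> legal
(2,5): flips 2 -> legal
(3,0): flips 2 -> legal
(3,5): flips 1 -> legal
(4,0): no bracket -> illegal
(4,1): flips 1 -> legal
(5,1): no bracket -> illegal
(5,3): no bracket -> illegal
(5,5): no bracket -> illegal

Answer: (0,5) (1,1) (1,2) (1,3) (2,0) (2,1) (2,5) (3,0) (3,5) (4,1)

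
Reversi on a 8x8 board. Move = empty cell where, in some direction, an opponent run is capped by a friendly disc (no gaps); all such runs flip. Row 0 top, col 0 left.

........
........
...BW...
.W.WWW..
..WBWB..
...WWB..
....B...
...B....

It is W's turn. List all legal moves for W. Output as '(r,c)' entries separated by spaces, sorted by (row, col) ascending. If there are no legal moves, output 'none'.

Answer: (1,2) (1,3) (2,2) (3,2) (3,6) (4,6) (5,2) (5,6) (6,5) (6,6) (7,4) (7,5)

Derivation:
(1,2): flips 1 -> legal
(1,3): flips 1 -> legal
(1,4): no bracket -> illegal
(2,2): flips 1 -> legal
(3,2): flips 1 -> legal
(3,6): flips 1 -> legal
(4,6): flips 1 -> legal
(5,2): flips 1 -> legal
(5,6): flips 2 -> legal
(6,2): no bracket -> illegal
(6,3): no bracket -> illegal
(6,5): flips 2 -> legal
(6,6): flips 1 -> legal
(7,2): no bracket -> illegal
(7,4): flips 1 -> legal
(7,5): flips 1 -> legal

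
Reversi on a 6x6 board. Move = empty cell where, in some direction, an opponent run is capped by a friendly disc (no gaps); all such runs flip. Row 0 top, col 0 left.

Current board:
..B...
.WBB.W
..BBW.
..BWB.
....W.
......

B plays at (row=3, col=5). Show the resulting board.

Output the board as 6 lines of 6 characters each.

Place B at (3,5); scan 8 dirs for brackets.
Dir NW: opp run (2,4) capped by B -> flip
Dir N: first cell '.' (not opp) -> no flip
Dir NE: edge -> no flip
Dir W: first cell 'B' (not opp) -> no flip
Dir E: edge -> no flip
Dir SW: opp run (4,4), next='.' -> no flip
Dir S: first cell '.' (not opp) -> no flip
Dir SE: edge -> no flip
All flips: (2,4)

Answer: ..B...
.WBB.W
..BBB.
..BWBB
....W.
......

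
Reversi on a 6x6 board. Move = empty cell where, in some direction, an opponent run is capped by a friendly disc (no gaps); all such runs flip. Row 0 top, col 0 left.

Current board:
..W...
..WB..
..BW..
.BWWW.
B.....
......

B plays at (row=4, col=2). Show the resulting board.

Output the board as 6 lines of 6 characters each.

Answer: ..W...
..WB..
..BW..
.BBWW.
B.B...
......

Derivation:
Place B at (4,2); scan 8 dirs for brackets.
Dir NW: first cell 'B' (not opp) -> no flip
Dir N: opp run (3,2) capped by B -> flip
Dir NE: opp run (3,3), next='.' -> no flip
Dir W: first cell '.' (not opp) -> no flip
Dir E: first cell '.' (not opp) -> no flip
Dir SW: first cell '.' (not opp) -> no flip
Dir S: first cell '.' (not opp) -> no flip
Dir SE: first cell '.' (not opp) -> no flip
All flips: (3,2)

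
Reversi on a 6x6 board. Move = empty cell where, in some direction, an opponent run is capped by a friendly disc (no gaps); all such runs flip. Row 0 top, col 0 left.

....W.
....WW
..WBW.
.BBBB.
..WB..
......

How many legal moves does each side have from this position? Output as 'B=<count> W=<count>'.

-- B to move --
(0,3): no bracket -> illegal
(0,5): flips 1 -> legal
(1,1): flips 1 -> legal
(1,2): flips 1 -> legal
(1,3): flips 1 -> legal
(2,1): flips 1 -> legal
(2,5): flips 1 -> legal
(3,5): no bracket -> illegal
(4,1): flips 1 -> legal
(5,1): flips 1 -> legal
(5,2): flips 1 -> legal
(5,3): flips 1 -> legal
B mobility = 10
-- W to move --
(1,2): no bracket -> illegal
(1,3): no bracket -> illegal
(2,0): flips 1 -> legal
(2,1): no bracket -> illegal
(2,5): no bracket -> illegal
(3,0): no bracket -> illegal
(3,5): no bracket -> illegal
(4,0): flips 1 -> legal
(4,1): flips 2 -> legal
(4,4): flips 3 -> legal
(4,5): no bracket -> illegal
(5,2): no bracket -> illegal
(5,3): no bracket -> illegal
(5,4): no bracket -> illegal
W mobility = 4

Answer: B=10 W=4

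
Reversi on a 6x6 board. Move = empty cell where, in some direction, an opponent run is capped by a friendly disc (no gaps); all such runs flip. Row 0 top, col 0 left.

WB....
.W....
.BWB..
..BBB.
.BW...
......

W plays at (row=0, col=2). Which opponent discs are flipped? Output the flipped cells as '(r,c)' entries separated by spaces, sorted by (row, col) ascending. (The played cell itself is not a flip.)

Answer: (0,1)

Derivation:
Dir NW: edge -> no flip
Dir N: edge -> no flip
Dir NE: edge -> no flip
Dir W: opp run (0,1) capped by W -> flip
Dir E: first cell '.' (not opp) -> no flip
Dir SW: first cell 'W' (not opp) -> no flip
Dir S: first cell '.' (not opp) -> no flip
Dir SE: first cell '.' (not opp) -> no flip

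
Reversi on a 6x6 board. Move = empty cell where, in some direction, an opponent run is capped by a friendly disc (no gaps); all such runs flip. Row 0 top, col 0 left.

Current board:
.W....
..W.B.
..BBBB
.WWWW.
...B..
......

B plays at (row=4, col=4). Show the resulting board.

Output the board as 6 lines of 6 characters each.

Answer: .W....
..W.B.
..BBBB
.WWBB.
...BB.
......

Derivation:
Place B at (4,4); scan 8 dirs for brackets.
Dir NW: opp run (3,3) capped by B -> flip
Dir N: opp run (3,4) capped by B -> flip
Dir NE: first cell '.' (not opp) -> no flip
Dir W: first cell 'B' (not opp) -> no flip
Dir E: first cell '.' (not opp) -> no flip
Dir SW: first cell '.' (not opp) -> no flip
Dir S: first cell '.' (not opp) -> no flip
Dir SE: first cell '.' (not opp) -> no flip
All flips: (3,3) (3,4)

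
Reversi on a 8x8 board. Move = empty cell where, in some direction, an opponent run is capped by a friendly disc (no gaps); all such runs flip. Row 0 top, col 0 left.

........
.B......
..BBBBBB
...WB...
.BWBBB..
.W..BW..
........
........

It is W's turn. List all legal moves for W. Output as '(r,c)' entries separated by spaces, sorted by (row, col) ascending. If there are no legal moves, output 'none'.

(0,0): flips 2 -> legal
(0,1): no bracket -> illegal
(0,2): no bracket -> illegal
(1,0): no bracket -> illegal
(1,2): no bracket -> illegal
(1,3): flips 1 -> legal
(1,4): no bracket -> illegal
(1,5): flips 1 -> legal
(1,6): no bracket -> illegal
(1,7): no bracket -> illegal
(2,0): no bracket -> illegal
(2,1): no bracket -> illegal
(3,0): no bracket -> illegal
(3,1): flips 1 -> legal
(3,2): no bracket -> illegal
(3,5): flips 2 -> legal
(3,6): no bracket -> illegal
(3,7): no bracket -> illegal
(4,0): flips 1 -> legal
(4,6): flips 3 -> legal
(5,0): no bracket -> illegal
(5,2): no bracket -> illegal
(5,3): flips 2 -> legal
(5,6): no bracket -> illegal
(6,3): no bracket -> illegal
(6,4): no bracket -> illegal
(6,5): no bracket -> illegal

Answer: (0,0) (1,3) (1,5) (3,1) (3,5) (4,0) (4,6) (5,3)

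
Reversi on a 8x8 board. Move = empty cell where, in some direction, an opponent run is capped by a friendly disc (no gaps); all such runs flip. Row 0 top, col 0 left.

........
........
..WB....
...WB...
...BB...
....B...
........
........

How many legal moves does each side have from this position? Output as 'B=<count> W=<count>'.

Answer: B=3 W=5

Derivation:
-- B to move --
(1,1): flips 2 -> legal
(1,2): no bracket -> illegal
(1,3): no bracket -> illegal
(2,1): flips 1 -> legal
(2,4): no bracket -> illegal
(3,1): no bracket -> illegal
(3,2): flips 1 -> legal
(4,2): no bracket -> illegal
B mobility = 3
-- W to move --
(1,2): no bracket -> illegal
(1,3): flips 1 -> legal
(1,4): no bracket -> illegal
(2,4): flips 1 -> legal
(2,5): no bracket -> illegal
(3,2): no bracket -> illegal
(3,5): flips 1 -> legal
(4,2): no bracket -> illegal
(4,5): no bracket -> illegal
(5,2): no bracket -> illegal
(5,3): flips 1 -> legal
(5,5): flips 1 -> legal
(6,3): no bracket -> illegal
(6,4): no bracket -> illegal
(6,5): no bracket -> illegal
W mobility = 5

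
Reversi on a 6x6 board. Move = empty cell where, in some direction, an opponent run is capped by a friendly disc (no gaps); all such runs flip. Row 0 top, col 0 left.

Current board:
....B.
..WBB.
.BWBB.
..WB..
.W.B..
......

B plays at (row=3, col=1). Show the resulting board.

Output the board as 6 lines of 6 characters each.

Place B at (3,1); scan 8 dirs for brackets.
Dir NW: first cell '.' (not opp) -> no flip
Dir N: first cell 'B' (not opp) -> no flip
Dir NE: opp run (2,2) capped by B -> flip
Dir W: first cell '.' (not opp) -> no flip
Dir E: opp run (3,2) capped by B -> flip
Dir SW: first cell '.' (not opp) -> no flip
Dir S: opp run (4,1), next='.' -> no flip
Dir SE: first cell '.' (not opp) -> no flip
All flips: (2,2) (3,2)

Answer: ....B.
..WBB.
.BBBB.
.BBB..
.W.B..
......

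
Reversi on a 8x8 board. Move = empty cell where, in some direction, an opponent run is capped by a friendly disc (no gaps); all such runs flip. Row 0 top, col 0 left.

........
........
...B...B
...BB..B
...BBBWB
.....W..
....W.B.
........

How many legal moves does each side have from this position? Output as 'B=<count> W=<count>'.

Answer: B=2 W=4

Derivation:
-- B to move --
(3,5): no bracket -> illegal
(3,6): no bracket -> illegal
(5,3): no bracket -> illegal
(5,4): no bracket -> illegal
(5,6): no bracket -> illegal
(5,7): no bracket -> illegal
(6,3): no bracket -> illegal
(6,5): flips 1 -> legal
(7,3): flips 3 -> legal
(7,4): no bracket -> illegal
(7,5): no bracket -> illegal
B mobility = 2
-- W to move --
(1,2): no bracket -> illegal
(1,3): no bracket -> illegal
(1,4): no bracket -> illegal
(1,6): no bracket -> illegal
(1,7): no bracket -> illegal
(2,2): flips 2 -> legal
(2,4): no bracket -> illegal
(2,5): no bracket -> illegal
(2,6): no bracket -> illegal
(3,2): no bracket -> illegal
(3,5): flips 1 -> legal
(3,6): no bracket -> illegal
(4,2): flips 3 -> legal
(5,2): no bracket -> illegal
(5,3): no bracket -> illegal
(5,4): no bracket -> illegal
(5,6): no bracket -> illegal
(5,7): no bracket -> illegal
(6,5): no bracket -> illegal
(6,7): no bracket -> illegal
(7,5): no bracket -> illegal
(7,6): no bracket -> illegal
(7,7): flips 1 -> legal
W mobility = 4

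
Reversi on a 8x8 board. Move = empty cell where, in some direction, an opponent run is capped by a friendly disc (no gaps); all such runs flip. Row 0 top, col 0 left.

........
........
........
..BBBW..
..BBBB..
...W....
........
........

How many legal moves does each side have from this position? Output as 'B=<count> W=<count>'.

Answer: B=6 W=3

Derivation:
-- B to move --
(2,4): no bracket -> illegal
(2,5): flips 1 -> legal
(2,6): flips 1 -> legal
(3,6): flips 1 -> legal
(4,6): no bracket -> illegal
(5,2): no bracket -> illegal
(5,4): no bracket -> illegal
(6,2): flips 1 -> legal
(6,3): flips 1 -> legal
(6,4): flips 1 -> legal
B mobility = 6
-- W to move --
(2,1): no bracket -> illegal
(2,2): no bracket -> illegal
(2,3): flips 2 -> legal
(2,4): no bracket -> illegal
(2,5): no bracket -> illegal
(3,1): flips 4 -> legal
(3,6): no bracket -> illegal
(4,1): no bracket -> illegal
(4,6): no bracket -> illegal
(5,1): no bracket -> illegal
(5,2): no bracket -> illegal
(5,4): no bracket -> illegal
(5,5): flips 1 -> legal
(5,6): no bracket -> illegal
W mobility = 3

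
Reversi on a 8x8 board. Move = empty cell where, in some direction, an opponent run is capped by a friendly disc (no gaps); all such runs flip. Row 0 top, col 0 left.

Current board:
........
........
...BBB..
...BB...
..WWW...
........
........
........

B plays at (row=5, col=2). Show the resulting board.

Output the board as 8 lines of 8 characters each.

Answer: ........
........
...BBB..
...BB...
..WBW...
..B.....
........
........

Derivation:
Place B at (5,2); scan 8 dirs for brackets.
Dir NW: first cell '.' (not opp) -> no flip
Dir N: opp run (4,2), next='.' -> no flip
Dir NE: opp run (4,3) capped by B -> flip
Dir W: first cell '.' (not opp) -> no flip
Dir E: first cell '.' (not opp) -> no flip
Dir SW: first cell '.' (not opp) -> no flip
Dir S: first cell '.' (not opp) -> no flip
Dir SE: first cell '.' (not opp) -> no flip
All flips: (4,3)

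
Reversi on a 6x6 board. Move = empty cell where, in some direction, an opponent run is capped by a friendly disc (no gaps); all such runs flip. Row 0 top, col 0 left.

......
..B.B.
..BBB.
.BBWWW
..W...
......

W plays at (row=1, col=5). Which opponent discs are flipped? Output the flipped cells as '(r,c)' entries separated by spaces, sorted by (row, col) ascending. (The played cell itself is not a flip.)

Dir NW: first cell '.' (not opp) -> no flip
Dir N: first cell '.' (not opp) -> no flip
Dir NE: edge -> no flip
Dir W: opp run (1,4), next='.' -> no flip
Dir E: edge -> no flip
Dir SW: opp run (2,4) capped by W -> flip
Dir S: first cell '.' (not opp) -> no flip
Dir SE: edge -> no flip

Answer: (2,4)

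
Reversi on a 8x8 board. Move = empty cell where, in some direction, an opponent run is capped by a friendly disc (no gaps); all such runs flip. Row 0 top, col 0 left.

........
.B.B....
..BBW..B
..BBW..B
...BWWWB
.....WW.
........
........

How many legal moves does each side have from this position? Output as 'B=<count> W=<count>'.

Answer: B=7 W=7

Derivation:
-- B to move --
(1,4): no bracket -> illegal
(1,5): flips 1 -> legal
(2,5): flips 2 -> legal
(3,5): flips 2 -> legal
(3,6): no bracket -> illegal
(5,3): no bracket -> illegal
(5,4): no bracket -> illegal
(5,7): no bracket -> illegal
(6,4): flips 2 -> legal
(6,5): flips 1 -> legal
(6,6): flips 2 -> legal
(6,7): flips 3 -> legal
B mobility = 7
-- W to move --
(0,0): flips 3 -> legal
(0,1): no bracket -> illegal
(0,2): flips 1 -> legal
(0,3): no bracket -> illegal
(0,4): no bracket -> illegal
(1,0): no bracket -> illegal
(1,2): flips 1 -> legal
(1,4): no bracket -> illegal
(1,6): no bracket -> illegal
(1,7): no bracket -> illegal
(2,0): no bracket -> illegal
(2,1): flips 2 -> legal
(2,6): no bracket -> illegal
(3,1): flips 2 -> legal
(3,6): no bracket -> illegal
(4,1): no bracket -> illegal
(4,2): flips 2 -> legal
(5,2): flips 1 -> legal
(5,3): no bracket -> illegal
(5,4): no bracket -> illegal
(5,7): no bracket -> illegal
W mobility = 7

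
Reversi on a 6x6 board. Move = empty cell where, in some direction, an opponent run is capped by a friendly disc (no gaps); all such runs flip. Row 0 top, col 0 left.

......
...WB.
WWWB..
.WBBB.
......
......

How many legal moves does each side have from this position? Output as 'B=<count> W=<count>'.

Answer: B=5 W=6

Derivation:
-- B to move --
(0,2): no bracket -> illegal
(0,3): flips 1 -> legal
(0,4): no bracket -> illegal
(1,0): flips 1 -> legal
(1,1): flips 1 -> legal
(1,2): flips 2 -> legal
(2,4): no bracket -> illegal
(3,0): flips 1 -> legal
(4,0): no bracket -> illegal
(4,1): no bracket -> illegal
(4,2): no bracket -> illegal
B mobility = 5
-- W to move --
(0,3): no bracket -> illegal
(0,4): no bracket -> illegal
(0,5): no bracket -> illegal
(1,2): no bracket -> illegal
(1,5): flips 1 -> legal
(2,4): flips 1 -> legal
(2,5): no bracket -> illegal
(3,5): flips 3 -> legal
(4,1): no bracket -> illegal
(4,2): flips 1 -> legal
(4,3): flips 3 -> legal
(4,4): flips 1 -> legal
(4,5): no bracket -> illegal
W mobility = 6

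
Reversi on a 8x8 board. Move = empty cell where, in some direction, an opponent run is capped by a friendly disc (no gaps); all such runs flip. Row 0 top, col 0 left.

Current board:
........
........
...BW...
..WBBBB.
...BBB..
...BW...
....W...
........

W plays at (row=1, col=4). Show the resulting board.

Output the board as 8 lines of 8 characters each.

Place W at (1,4); scan 8 dirs for brackets.
Dir NW: first cell '.' (not opp) -> no flip
Dir N: first cell '.' (not opp) -> no flip
Dir NE: first cell '.' (not opp) -> no flip
Dir W: first cell '.' (not opp) -> no flip
Dir E: first cell '.' (not opp) -> no flip
Dir SW: opp run (2,3) capped by W -> flip
Dir S: first cell 'W' (not opp) -> no flip
Dir SE: first cell '.' (not opp) -> no flip
All flips: (2,3)

Answer: ........
....W...
...WW...
..WBBBB.
...BBB..
...BW...
....W...
........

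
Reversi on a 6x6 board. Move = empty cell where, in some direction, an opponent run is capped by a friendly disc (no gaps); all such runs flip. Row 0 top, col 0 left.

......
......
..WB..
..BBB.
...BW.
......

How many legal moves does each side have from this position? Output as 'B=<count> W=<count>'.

Answer: B=6 W=2

Derivation:
-- B to move --
(1,1): flips 1 -> legal
(1,2): flips 1 -> legal
(1,3): no bracket -> illegal
(2,1): flips 1 -> legal
(3,1): no bracket -> illegal
(3,5): no bracket -> illegal
(4,5): flips 1 -> legal
(5,3): no bracket -> illegal
(5,4): flips 1 -> legal
(5,5): flips 1 -> legal
B mobility = 6
-- W to move --
(1,2): no bracket -> illegal
(1,3): no bracket -> illegal
(1,4): no bracket -> illegal
(2,1): no bracket -> illegal
(2,4): flips 2 -> legal
(2,5): no bracket -> illegal
(3,1): no bracket -> illegal
(3,5): no bracket -> illegal
(4,1): no bracket -> illegal
(4,2): flips 2 -> legal
(4,5): no bracket -> illegal
(5,2): no bracket -> illegal
(5,3): no bracket -> illegal
(5,4): no bracket -> illegal
W mobility = 2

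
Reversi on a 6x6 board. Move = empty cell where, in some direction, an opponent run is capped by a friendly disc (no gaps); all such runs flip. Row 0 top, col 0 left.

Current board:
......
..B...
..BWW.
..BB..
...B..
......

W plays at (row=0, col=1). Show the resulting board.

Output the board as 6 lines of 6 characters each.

Answer: .W....
..W...
..BWW.
..BB..
...B..
......

Derivation:
Place W at (0,1); scan 8 dirs for brackets.
Dir NW: edge -> no flip
Dir N: edge -> no flip
Dir NE: edge -> no flip
Dir W: first cell '.' (not opp) -> no flip
Dir E: first cell '.' (not opp) -> no flip
Dir SW: first cell '.' (not opp) -> no flip
Dir S: first cell '.' (not opp) -> no flip
Dir SE: opp run (1,2) capped by W -> flip
All flips: (1,2)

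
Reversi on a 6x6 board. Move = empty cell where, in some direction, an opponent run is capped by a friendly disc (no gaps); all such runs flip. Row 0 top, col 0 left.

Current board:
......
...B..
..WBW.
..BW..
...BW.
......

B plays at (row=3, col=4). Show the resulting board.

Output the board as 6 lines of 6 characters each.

Answer: ......
...B..
..WBW.
..BBB.
...BW.
......

Derivation:
Place B at (3,4); scan 8 dirs for brackets.
Dir NW: first cell 'B' (not opp) -> no flip
Dir N: opp run (2,4), next='.' -> no flip
Dir NE: first cell '.' (not opp) -> no flip
Dir W: opp run (3,3) capped by B -> flip
Dir E: first cell '.' (not opp) -> no flip
Dir SW: first cell 'B' (not opp) -> no flip
Dir S: opp run (4,4), next='.' -> no flip
Dir SE: first cell '.' (not opp) -> no flip
All flips: (3,3)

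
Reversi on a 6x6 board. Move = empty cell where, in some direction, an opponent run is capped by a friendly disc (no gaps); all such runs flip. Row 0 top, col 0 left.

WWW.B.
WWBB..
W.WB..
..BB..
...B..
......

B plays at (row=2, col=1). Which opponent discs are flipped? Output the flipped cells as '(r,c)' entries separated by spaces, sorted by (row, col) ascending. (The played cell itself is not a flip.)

Dir NW: opp run (1,0), next=edge -> no flip
Dir N: opp run (1,1) (0,1), next=edge -> no flip
Dir NE: first cell 'B' (not opp) -> no flip
Dir W: opp run (2,0), next=edge -> no flip
Dir E: opp run (2,2) capped by B -> flip
Dir SW: first cell '.' (not opp) -> no flip
Dir S: first cell '.' (not opp) -> no flip
Dir SE: first cell 'B' (not opp) -> no flip

Answer: (2,2)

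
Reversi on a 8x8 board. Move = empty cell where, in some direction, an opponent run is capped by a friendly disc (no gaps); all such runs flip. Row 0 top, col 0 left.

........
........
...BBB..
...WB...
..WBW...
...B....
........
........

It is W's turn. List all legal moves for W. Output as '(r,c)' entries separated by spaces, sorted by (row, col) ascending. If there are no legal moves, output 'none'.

Answer: (1,3) (1,4) (1,5) (3,5) (6,2) (6,3) (6,4)

Derivation:
(1,2): no bracket -> illegal
(1,3): flips 1 -> legal
(1,4): flips 2 -> legal
(1,5): flips 1 -> legal
(1,6): no bracket -> illegal
(2,2): no bracket -> illegal
(2,6): no bracket -> illegal
(3,2): no bracket -> illegal
(3,5): flips 1 -> legal
(3,6): no bracket -> illegal
(4,5): no bracket -> illegal
(5,2): no bracket -> illegal
(5,4): no bracket -> illegal
(6,2): flips 1 -> legal
(6,3): flips 2 -> legal
(6,4): flips 1 -> legal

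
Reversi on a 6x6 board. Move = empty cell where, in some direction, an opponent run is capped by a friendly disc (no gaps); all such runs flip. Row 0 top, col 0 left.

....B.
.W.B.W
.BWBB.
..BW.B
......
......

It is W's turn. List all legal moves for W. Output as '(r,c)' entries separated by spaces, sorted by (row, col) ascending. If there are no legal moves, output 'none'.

(0,2): no bracket -> illegal
(0,3): flips 2 -> legal
(0,5): no bracket -> illegal
(1,0): no bracket -> illegal
(1,2): no bracket -> illegal
(1,4): no bracket -> illegal
(2,0): flips 1 -> legal
(2,5): flips 2 -> legal
(3,0): no bracket -> illegal
(3,1): flips 2 -> legal
(3,4): no bracket -> illegal
(4,1): no bracket -> illegal
(4,2): flips 1 -> legal
(4,3): no bracket -> illegal
(4,4): no bracket -> illegal
(4,5): no bracket -> illegal

Answer: (0,3) (2,0) (2,5) (3,1) (4,2)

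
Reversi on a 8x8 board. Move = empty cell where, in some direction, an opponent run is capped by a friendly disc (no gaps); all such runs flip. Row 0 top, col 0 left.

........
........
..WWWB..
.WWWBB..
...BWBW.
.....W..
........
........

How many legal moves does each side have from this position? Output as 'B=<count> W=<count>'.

-- B to move --
(1,1): no bracket -> illegal
(1,2): flips 1 -> legal
(1,3): flips 3 -> legal
(1,4): flips 1 -> legal
(1,5): no bracket -> illegal
(2,0): no bracket -> illegal
(2,1): flips 4 -> legal
(3,0): flips 3 -> legal
(3,6): no bracket -> illegal
(3,7): no bracket -> illegal
(4,0): no bracket -> illegal
(4,1): no bracket -> illegal
(4,2): no bracket -> illegal
(4,7): flips 1 -> legal
(5,3): flips 1 -> legal
(5,4): flips 1 -> legal
(5,6): no bracket -> illegal
(5,7): flips 1 -> legal
(6,4): no bracket -> illegal
(6,5): flips 1 -> legal
(6,6): no bracket -> illegal
B mobility = 10
-- W to move --
(1,4): no bracket -> illegal
(1,5): flips 3 -> legal
(1,6): no bracket -> illegal
(2,6): flips 2 -> legal
(3,6): flips 2 -> legal
(4,2): flips 1 -> legal
(5,2): no bracket -> illegal
(5,3): flips 1 -> legal
(5,4): flips 1 -> legal
(5,6): flips 2 -> legal
W mobility = 7

Answer: B=10 W=7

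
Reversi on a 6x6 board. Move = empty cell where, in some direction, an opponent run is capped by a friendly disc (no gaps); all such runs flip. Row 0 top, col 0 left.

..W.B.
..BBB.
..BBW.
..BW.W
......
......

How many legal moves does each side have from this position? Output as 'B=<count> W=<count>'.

Answer: B=4 W=5

Derivation:
-- B to move --
(0,1): no bracket -> illegal
(0,3): no bracket -> illegal
(1,1): no bracket -> illegal
(1,5): no bracket -> illegal
(2,5): flips 1 -> legal
(3,4): flips 2 -> legal
(4,2): no bracket -> illegal
(4,3): flips 1 -> legal
(4,4): flips 1 -> legal
(4,5): no bracket -> illegal
B mobility = 4
-- W to move --
(0,1): no bracket -> illegal
(0,3): flips 2 -> legal
(0,5): no bracket -> illegal
(1,1): flips 1 -> legal
(1,5): no bracket -> illegal
(2,1): flips 2 -> legal
(2,5): no bracket -> illegal
(3,1): flips 1 -> legal
(3,4): no bracket -> illegal
(4,1): no bracket -> illegal
(4,2): flips 3 -> legal
(4,3): no bracket -> illegal
W mobility = 5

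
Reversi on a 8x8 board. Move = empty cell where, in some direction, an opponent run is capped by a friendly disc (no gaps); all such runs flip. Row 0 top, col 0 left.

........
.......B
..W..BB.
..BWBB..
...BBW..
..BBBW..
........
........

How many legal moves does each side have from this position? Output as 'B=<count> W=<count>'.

-- B to move --
(1,1): flips 2 -> legal
(1,2): flips 1 -> legal
(1,3): no bracket -> illegal
(2,1): no bracket -> illegal
(2,3): flips 1 -> legal
(2,4): no bracket -> illegal
(3,1): no bracket -> illegal
(3,6): flips 1 -> legal
(4,2): no bracket -> illegal
(4,6): flips 1 -> legal
(5,6): flips 2 -> legal
(6,4): no bracket -> illegal
(6,5): flips 2 -> legal
(6,6): flips 1 -> legal
B mobility = 8
-- W to move --
(0,6): no bracket -> illegal
(0,7): no bracket -> illegal
(1,4): no bracket -> illegal
(1,5): flips 2 -> legal
(1,6): no bracket -> illegal
(2,1): no bracket -> illegal
(2,3): flips 1 -> legal
(2,4): no bracket -> illegal
(2,7): no bracket -> illegal
(3,1): flips 1 -> legal
(3,6): flips 2 -> legal
(3,7): no bracket -> illegal
(4,1): no bracket -> illegal
(4,2): flips 3 -> legal
(4,6): no bracket -> illegal
(5,1): flips 3 -> legal
(6,1): no bracket -> illegal
(6,2): no bracket -> illegal
(6,3): flips 3 -> legal
(6,4): no bracket -> illegal
(6,5): no bracket -> illegal
W mobility = 7

Answer: B=8 W=7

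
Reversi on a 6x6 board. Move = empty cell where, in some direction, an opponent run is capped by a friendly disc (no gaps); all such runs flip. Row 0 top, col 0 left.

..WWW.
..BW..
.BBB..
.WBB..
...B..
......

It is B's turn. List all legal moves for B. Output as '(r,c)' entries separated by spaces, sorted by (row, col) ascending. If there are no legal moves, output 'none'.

(0,1): no bracket -> illegal
(0,5): no bracket -> illegal
(1,1): no bracket -> illegal
(1,4): flips 1 -> legal
(1,5): no bracket -> illegal
(2,0): no bracket -> illegal
(2,4): no bracket -> illegal
(3,0): flips 1 -> legal
(4,0): flips 1 -> legal
(4,1): flips 1 -> legal
(4,2): no bracket -> illegal

Answer: (1,4) (3,0) (4,0) (4,1)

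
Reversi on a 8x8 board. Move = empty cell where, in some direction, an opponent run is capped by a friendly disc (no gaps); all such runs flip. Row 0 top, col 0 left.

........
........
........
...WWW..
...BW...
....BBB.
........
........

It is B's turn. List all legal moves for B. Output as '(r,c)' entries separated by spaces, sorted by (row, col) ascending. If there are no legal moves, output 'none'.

(2,2): flips 2 -> legal
(2,3): flips 1 -> legal
(2,4): flips 2 -> legal
(2,5): flips 1 -> legal
(2,6): no bracket -> illegal
(3,2): no bracket -> illegal
(3,6): no bracket -> illegal
(4,2): no bracket -> illegal
(4,5): flips 1 -> legal
(4,6): no bracket -> illegal
(5,3): no bracket -> illegal

Answer: (2,2) (2,3) (2,4) (2,5) (4,5)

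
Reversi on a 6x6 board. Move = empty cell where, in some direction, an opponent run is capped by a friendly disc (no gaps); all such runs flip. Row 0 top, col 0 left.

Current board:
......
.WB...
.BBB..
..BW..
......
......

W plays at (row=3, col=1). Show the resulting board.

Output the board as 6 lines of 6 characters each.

Place W at (3,1); scan 8 dirs for brackets.
Dir NW: first cell '.' (not opp) -> no flip
Dir N: opp run (2,1) capped by W -> flip
Dir NE: opp run (2,2), next='.' -> no flip
Dir W: first cell '.' (not opp) -> no flip
Dir E: opp run (3,2) capped by W -> flip
Dir SW: first cell '.' (not opp) -> no flip
Dir S: first cell '.' (not opp) -> no flip
Dir SE: first cell '.' (not opp) -> no flip
All flips: (2,1) (3,2)

Answer: ......
.WB...
.WBB..
.WWW..
......
......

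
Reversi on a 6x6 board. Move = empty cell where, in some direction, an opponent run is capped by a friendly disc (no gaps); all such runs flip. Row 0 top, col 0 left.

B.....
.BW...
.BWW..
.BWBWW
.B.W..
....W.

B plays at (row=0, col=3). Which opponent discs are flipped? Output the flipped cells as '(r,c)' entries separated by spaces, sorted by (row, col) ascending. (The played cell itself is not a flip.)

Answer: (1,2)

Derivation:
Dir NW: edge -> no flip
Dir N: edge -> no flip
Dir NE: edge -> no flip
Dir W: first cell '.' (not opp) -> no flip
Dir E: first cell '.' (not opp) -> no flip
Dir SW: opp run (1,2) capped by B -> flip
Dir S: first cell '.' (not opp) -> no flip
Dir SE: first cell '.' (not opp) -> no flip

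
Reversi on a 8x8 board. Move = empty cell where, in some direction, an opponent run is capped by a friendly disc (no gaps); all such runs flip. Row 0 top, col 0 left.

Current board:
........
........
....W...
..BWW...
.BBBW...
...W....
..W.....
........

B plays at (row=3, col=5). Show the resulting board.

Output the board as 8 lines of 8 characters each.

Place B at (3,5); scan 8 dirs for brackets.
Dir NW: opp run (2,4), next='.' -> no flip
Dir N: first cell '.' (not opp) -> no flip
Dir NE: first cell '.' (not opp) -> no flip
Dir W: opp run (3,4) (3,3) capped by B -> flip
Dir E: first cell '.' (not opp) -> no flip
Dir SW: opp run (4,4) (5,3) (6,2), next='.' -> no flip
Dir S: first cell '.' (not opp) -> no flip
Dir SE: first cell '.' (not opp) -> no flip
All flips: (3,3) (3,4)

Answer: ........
........
....W...
..BBBB..
.BBBW...
...W....
..W.....
........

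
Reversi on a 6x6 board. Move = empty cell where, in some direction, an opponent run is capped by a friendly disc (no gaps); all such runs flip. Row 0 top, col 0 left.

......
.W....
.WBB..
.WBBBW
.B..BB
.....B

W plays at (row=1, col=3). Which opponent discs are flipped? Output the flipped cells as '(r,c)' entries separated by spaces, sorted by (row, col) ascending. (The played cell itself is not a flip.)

Answer: (2,2)

Derivation:
Dir NW: first cell '.' (not opp) -> no flip
Dir N: first cell '.' (not opp) -> no flip
Dir NE: first cell '.' (not opp) -> no flip
Dir W: first cell '.' (not opp) -> no flip
Dir E: first cell '.' (not opp) -> no flip
Dir SW: opp run (2,2) capped by W -> flip
Dir S: opp run (2,3) (3,3), next='.' -> no flip
Dir SE: first cell '.' (not opp) -> no flip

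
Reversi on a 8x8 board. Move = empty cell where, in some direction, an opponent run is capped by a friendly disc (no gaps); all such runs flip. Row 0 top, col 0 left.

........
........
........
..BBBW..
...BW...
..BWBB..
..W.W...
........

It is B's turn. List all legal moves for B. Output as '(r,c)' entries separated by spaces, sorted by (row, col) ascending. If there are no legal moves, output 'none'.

Answer: (3,6) (4,5) (6,3) (7,2) (7,3) (7,4)

Derivation:
(2,4): no bracket -> illegal
(2,5): no bracket -> illegal
(2,6): no bracket -> illegal
(3,6): flips 1 -> legal
(4,2): no bracket -> illegal
(4,5): flips 1 -> legal
(4,6): no bracket -> illegal
(5,1): no bracket -> illegal
(6,1): no bracket -> illegal
(6,3): flips 1 -> legal
(6,5): no bracket -> illegal
(7,1): no bracket -> illegal
(7,2): flips 1 -> legal
(7,3): flips 1 -> legal
(7,4): flips 1 -> legal
(7,5): no bracket -> illegal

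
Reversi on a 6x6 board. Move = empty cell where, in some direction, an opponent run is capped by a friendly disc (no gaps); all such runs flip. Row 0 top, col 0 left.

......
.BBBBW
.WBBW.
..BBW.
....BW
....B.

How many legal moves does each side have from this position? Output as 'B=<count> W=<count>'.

-- B to move --
(0,4): no bracket -> illegal
(0,5): no bracket -> illegal
(1,0): flips 1 -> legal
(2,0): flips 1 -> legal
(2,5): flips 1 -> legal
(3,0): flips 1 -> legal
(3,1): flips 1 -> legal
(3,5): flips 2 -> legal
(4,3): no bracket -> illegal
(5,5): no bracket -> illegal
B mobility = 6
-- W to move --
(0,0): no bracket -> illegal
(0,1): flips 3 -> legal
(0,2): flips 1 -> legal
(0,3): flips 1 -> legal
(0,4): flips 1 -> legal
(0,5): no bracket -> illegal
(1,0): flips 4 -> legal
(2,0): no bracket -> illegal
(2,5): no bracket -> illegal
(3,1): flips 2 -> legal
(3,5): no bracket -> illegal
(4,1): no bracket -> illegal
(4,2): flips 1 -> legal
(4,3): flips 2 -> legal
(5,3): no bracket -> illegal
(5,5): no bracket -> illegal
W mobility = 8

Answer: B=6 W=8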